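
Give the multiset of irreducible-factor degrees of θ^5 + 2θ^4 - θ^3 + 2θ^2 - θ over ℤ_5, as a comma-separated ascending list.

1, 1, 3

Write h(θ) = θ^5 + 2θ^4 - θ^3 + 2θ^2 - θ.
Roots in ℤ_5: h(0) = 0 → root; h(1) = 3; h(2) = 2; h(3) = 3; h(4) = 0 → root.
Linear factors from roots: (θ), (θ + 1).
Complete factorization: h(θ) = (θ)·(θ + 1)·(θ^3 + θ^2 - 2θ - 1).
Factor degrees with multiplicity: 1 + 1 + 3 = 5.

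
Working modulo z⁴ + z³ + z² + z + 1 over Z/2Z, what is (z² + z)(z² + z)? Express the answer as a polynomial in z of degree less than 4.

z^3 + z + 1

Multiply in Z/2Z[z]: (z² + z)·(z² + z) = z⁴ + z².
Reduce using z⁴ ≡ z³ + z² + z + 1 (mod z⁴ + z³ + z² + z + 1).
Reduced: z³ + z + 1.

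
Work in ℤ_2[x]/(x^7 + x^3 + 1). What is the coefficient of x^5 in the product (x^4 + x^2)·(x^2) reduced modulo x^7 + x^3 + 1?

0

Multiply in ℤ_2[x]: (x^4 + x^2)·(x^2) = x^6 + x^4.
Reduced: x^6 + x^4.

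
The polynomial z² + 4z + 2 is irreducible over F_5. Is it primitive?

Write f(z) = z² + 4z + 2.
|GF(5^2)^×| = 5^2 − 1 = 24. Prime factorization: 24 = 2^3·3.
f is primitive ⇔ z has order 24 in GF(5)[z]/(f), i.e. z^(24/q) ≠ 1 for each prime q | 24.
z^(12) mod f = 4.
z^(8) mod f = 2z + 1.
None equal 1, so z has full order 24; f is primitive.

Yes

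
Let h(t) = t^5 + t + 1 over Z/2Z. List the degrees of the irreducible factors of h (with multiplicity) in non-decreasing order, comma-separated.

2, 3

Roots in Z/2Z: h(0) = 1; h(1) = 1.
Complete factorization: h(t) = (t^2 + t + 1)·(t^3 + t^2 + 1).
Factor degrees with multiplicity: 2 + 3 = 5.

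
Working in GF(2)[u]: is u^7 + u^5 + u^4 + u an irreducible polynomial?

Write g(u) = u^7 + u^5 + u^4 + u.
Check for roots in GF(2): g(0) = 0 → root; g(1) = 0 → root.
g(0) = 0, so (u) divides g(u); g is reducible.

No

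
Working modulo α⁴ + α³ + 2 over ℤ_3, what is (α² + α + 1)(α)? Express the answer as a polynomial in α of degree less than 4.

Multiply in ℤ_3[α]: (α² + α + 1)·(α) = α³ + α² + α.
Reduced: α³ + α² + α.

α^3 + α^2 + α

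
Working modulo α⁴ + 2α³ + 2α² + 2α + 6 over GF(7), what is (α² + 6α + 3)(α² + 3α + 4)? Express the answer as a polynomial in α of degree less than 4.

Multiply in GF(7)[α]: (α² + 6α + 3)·(α² + 3α + 4) = α⁴ + 2α³ + 4α² + 5α + 5.
Reduce using α⁴ ≡ 5α³ + 5α² + 5α + 1 (mod α⁴ + 2α³ + 2α² + 2α + 6).
Reduced: 2α² + 3α + 6.

2α^2 + 3α + 6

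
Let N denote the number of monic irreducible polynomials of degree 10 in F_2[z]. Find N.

By the necklace-counting formula, N_2(10) = (1/10) Σ_{d|10} μ(10/d)·2^d.
Divisors of 10: 1, 2, 5, 10; μ(10/d) for each: 1, -1, -1, 1.
Σ = 2^1 − 2^2 − 2^5 + 2^10 = 990.
N = 990/10 = 99.

99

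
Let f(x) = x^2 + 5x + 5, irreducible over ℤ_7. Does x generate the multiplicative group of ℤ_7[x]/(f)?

Yes

|GF(7^2)^×| = 7^2 − 1 = 48. Prime factorization: 48 = 2^4·3.
f is primitive ⇔ x has order 48 in GF(7)[x]/(f), i.e. x^(48/q) ≠ 1 for each prime q | 48.
x^(24) mod f = 6.
x^(16) mod f = 4.
None equal 1, so x has full order 48; f is primitive.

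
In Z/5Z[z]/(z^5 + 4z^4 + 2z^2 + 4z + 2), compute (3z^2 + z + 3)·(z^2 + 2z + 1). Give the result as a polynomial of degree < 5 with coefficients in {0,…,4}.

3z^4 + 2z^3 + 3z^2 + 2z + 3

Multiply in Z/5Z[z]: (3z^2 + z + 3)·(z^2 + 2z + 1) = 3z^4 + 2z^3 + 3z^2 + 2z + 3.
Reduced: 3z^4 + 2z^3 + 3z^2 + 2z + 3.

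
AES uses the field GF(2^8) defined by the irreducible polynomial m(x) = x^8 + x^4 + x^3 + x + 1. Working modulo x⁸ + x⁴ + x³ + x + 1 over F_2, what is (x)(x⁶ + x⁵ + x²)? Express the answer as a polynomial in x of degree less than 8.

Multiply in F_2[x]: (x)·(x⁶ + x⁵ + x²) = x⁷ + x⁶ + x³.
Reduced: x⁷ + x⁶ + x³.

x^7 + x^6 + x^3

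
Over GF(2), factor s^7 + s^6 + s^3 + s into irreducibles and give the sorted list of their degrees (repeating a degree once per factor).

Write g(s) = s^7 + s^6 + s^3 + s.
Roots in GF(2): g(0) = 0 → root; g(1) = 0 → root.
Linear factors from roots: (s), (s + 1).
Complete factorization: g(s) = (s)·(s + 1)·(s^2 + s + 1)·(s^3 + s^2 + 1).
Factor degrees with multiplicity: 1 + 1 + 2 + 3 = 7.

1, 1, 2, 3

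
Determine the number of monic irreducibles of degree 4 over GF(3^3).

132678

By the necklace-counting formula, N_27(4) = (1/4) Σ_{d|4} μ(4/d)·27^d.
Divisors of 4: 1, 2, 4; μ(4/d) for each: 0, -1, 1.
Σ = − 27^2 + 27^4 = 530712.
N = 530712/4 = 132678.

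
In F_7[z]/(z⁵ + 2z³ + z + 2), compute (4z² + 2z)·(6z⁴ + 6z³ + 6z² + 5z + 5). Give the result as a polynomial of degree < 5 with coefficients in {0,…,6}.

Multiply in F_7[z]: (4z² + 2z)·(6z⁴ + 6z³ + 6z² + 5z + 5) = 3z⁶ + z⁵ + z⁴ + 4z³ + 2z² + 3z.
Reduce using z⁵ ≡ 5z³ + 6z + 5 (mod z⁵ + 2z³ + z + 2).
Reduced: 2z⁴ + 2z³ + 6z² + 3z + 5.

2z^4 + 2z^3 + 6z^2 + 3z + 5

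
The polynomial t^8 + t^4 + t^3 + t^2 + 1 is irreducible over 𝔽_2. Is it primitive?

Write f(t) = t^8 + t^4 + t^3 + t^2 + 1.
|GF(2^8)^×| = 2^8 − 1 = 255. Prime factorization: 255 = 3·5·17.
f is primitive ⇔ t has order 255 in GF(2)[t]/(f), i.e. t^(255/q) ≠ 1 for each prime q | 255.
t^(85) mod f = t^7 + t^6 + t^4 + t^2 + t.
t^(51) mod f = t^3 + t.
t^(15) mod f = t^5 + t^2 + t.
None equal 1, so t has full order 255; f is primitive.

Yes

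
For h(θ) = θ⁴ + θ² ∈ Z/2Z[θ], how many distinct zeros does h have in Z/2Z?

Evaluate at each of the 2 elements of Z/2Z:
h(0) = 0 → root; h(1) = 0 → root.
Roots: {0, 1}.

2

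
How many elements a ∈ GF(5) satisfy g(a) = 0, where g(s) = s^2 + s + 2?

0

Evaluate at each of the 5 elements of GF(5):
g(0) = 2; g(1) = 4; g(2) = 3; g(3) = 4; g(4) = 2.
No element is a root.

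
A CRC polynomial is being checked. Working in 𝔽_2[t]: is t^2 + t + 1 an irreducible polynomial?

Write m(t) = t^2 + t + 1.
Check for roots in 𝔽_2: m(0) = 1; m(1) = 1.
No roots. A degree-2 polynomial over a field with no linear factor is irreducible.

Yes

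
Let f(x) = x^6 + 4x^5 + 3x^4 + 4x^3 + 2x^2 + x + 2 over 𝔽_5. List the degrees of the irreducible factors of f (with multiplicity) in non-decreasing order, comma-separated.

1, 2, 3

Roots in 𝔽_5: f(0) = 2; f(1) = 2; f(2) = 4; f(3) = 0 → root; f(4) = 4.
Linear factors from roots: (x + 2).
Complete factorization: f(x) = (x + 2)·(x^2 + x + 2)·(x^3 + x^2 + x + 3).
Factor degrees with multiplicity: 1 + 2 + 3 = 6.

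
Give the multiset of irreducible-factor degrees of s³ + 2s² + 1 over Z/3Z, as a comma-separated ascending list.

Write h(s) = s³ + 2s² + 1.
Roots in Z/3Z: h(0) = 1; h(1) = 1; h(2) = 2.
Complete factorization: h(s) = (s³ + 2s² + 1).
Factor degrees with multiplicity: 3 = 3.

3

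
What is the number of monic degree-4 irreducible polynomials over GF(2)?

3

Gauss's count: N_{2}(4) = (1/4) Σ_{d|4} μ(4/d)·2^d.
Divisors of 4: 1, 2, 4; μ(4/d) for each: 0, -1, 1.
Σ = − 2^2 + 2^4 = 12.
N = 12/4 = 3.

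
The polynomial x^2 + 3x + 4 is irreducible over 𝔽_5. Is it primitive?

Write f(x) = x^2 + 3x + 4.
|GF(5^2)^×| = 5^2 − 1 = 24. Prime factorization: 24 = 2^3·3.
f is primitive ⇔ x has order 24 in GF(5)[x]/(f), i.e. x^(24/q) ≠ 1 for each prime q | 24.
x^(12) mod f = 1
x^(8) mod f = 3x + 4.
Since x^(12) = 1, the order of x divides 12 < 24; not primitive.

No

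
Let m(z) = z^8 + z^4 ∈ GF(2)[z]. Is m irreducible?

Check for roots in GF(2): m(0) = 0 → root; m(1) = 0 → root.
m(0) = 0, so (z) divides m(z); m is reducible.

No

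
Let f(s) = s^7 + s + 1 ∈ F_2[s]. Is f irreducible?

Check for roots in F_2: f(0) = 1; f(1) = 1.
No roots, so no linear factors.
Monic irreducibles of degree 2 over GF(2): s^2 + s + 1.
None of them divide f (all give nonzero remainder).
Monic irreducibles of degree 3 over GF(2): s^3 + s + 1, s^3 + s^2 + 1.
None of them divide f (all give nonzero remainder).
No irreducible factor of degree ≤ 3 exists, so f is irreducible over GF(2).

Yes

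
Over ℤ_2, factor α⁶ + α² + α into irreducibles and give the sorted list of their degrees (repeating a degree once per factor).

Write f(α) = α⁶ + α² + α.
Roots in ℤ_2: f(0) = 0 → root; f(1) = 1.
Linear factors from roots: (α).
Complete factorization: f(α) = (α)·(α² + α + 1)·(α³ + α² + 1).
Factor degrees with multiplicity: 1 + 2 + 3 = 6.

1, 2, 3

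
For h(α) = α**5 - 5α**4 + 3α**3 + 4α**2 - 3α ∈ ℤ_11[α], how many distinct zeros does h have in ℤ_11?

3

Evaluate at each of the 11 elements of ℤ_11:
h(0) = 0 → root; h(1) = 0 → root; h(2) = 8; h(3) = 1; h(4) = 10; h(5) = 9; h(6) = 2; h(7) = 0 → root; h(8) = 9; h(9) = 7; h(10) = 9.
Roots: {0, 1, 7}.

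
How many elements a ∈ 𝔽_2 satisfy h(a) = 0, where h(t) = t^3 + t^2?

2

Evaluate at each of the 2 elements of 𝔽_2:
h(0) = 0 → root; h(1) = 0 → root.
Roots: {0, 1}.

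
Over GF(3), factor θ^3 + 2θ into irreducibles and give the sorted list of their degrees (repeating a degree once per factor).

Write g(θ) = θ^3 + 2θ.
Roots in GF(3): g(0) = 0 → root; g(1) = 0 → root; g(2) = 0 → root.
Linear factors from roots: (θ), (θ + 2), (θ + 1).
Complete factorization: g(θ) = (θ)·(θ + 1)·(θ + 2).
Factor degrees with multiplicity: 1 + 1 + 1 = 3.

1, 1, 1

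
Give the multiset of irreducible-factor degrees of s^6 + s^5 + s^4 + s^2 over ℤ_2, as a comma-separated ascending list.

Write g(s) = s^6 + s^5 + s^4 + s^2.
Roots in ℤ_2: g(0) = 0 → root; g(1) = 0 → root.
Linear factors from roots: (s), (s + 1).
Complete factorization: g(s) = (s + 1)·(s)^2·(s^3 + s + 1).
Factor degrees with multiplicity: 1 + 1 + 1 + 3 = 6.

1, 1, 1, 3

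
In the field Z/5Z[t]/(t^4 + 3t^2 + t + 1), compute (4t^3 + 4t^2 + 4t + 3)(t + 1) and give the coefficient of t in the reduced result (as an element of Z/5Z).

3

Multiply in Z/5Z[t]: (4t^3 + 4t^2 + 4t + 3)·(t + 1) = 4t^4 + 3t^3 + 3t^2 + 2t + 3.
Reduce using t^4 ≡ 2t^2 + 4t + 4 (mod t^4 + 3t^2 + t + 1).
Reduced: 3t^3 + t^2 + 3t + 4.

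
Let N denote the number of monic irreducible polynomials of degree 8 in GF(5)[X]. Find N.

48750

Gauss's count: N_{5}(8) = (1/8) Σ_{d|8} μ(8/d)·5^d.
Divisors of 8: 1, 2, 4, 8; μ(8/d) for each: 0, 0, -1, 1.
Σ = − 5^4 + 5^8 = 390000.
N = 390000/8 = 48750.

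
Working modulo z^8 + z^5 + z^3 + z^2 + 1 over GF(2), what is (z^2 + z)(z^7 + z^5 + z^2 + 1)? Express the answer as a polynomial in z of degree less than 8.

Multiply in GF(2)[z]: (z^2 + z)·(z^7 + z^5 + z^2 + 1) = z^9 + z^8 + z^7 + z^6 + z^4 + z^3 + z^2 + z.
Reduce using z^8 ≡ z^5 + z^3 + z^2 + 1 (mod z^8 + z^5 + z^3 + z^2 + 1).
Reduced: z^7 + z^5 + z^3 + 1.

z^7 + z^5 + z^3 + 1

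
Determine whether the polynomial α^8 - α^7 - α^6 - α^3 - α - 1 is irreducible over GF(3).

Yes

Write f(α) = α^8 - α^7 - α^6 - α^3 - α - 1.
Check for roots in GF(3): f(0) = 2; f(1) = 2; f(2) = 2.
No roots, so no linear factors.
Monic irreducibles of degree 2 over GF(3): α^2 + 1, α^2 + α - 1, α^2 - α - 1.
None of them divide f (all give nonzero remainder).
Degree-3 irreducible divisors: test the 8 monic irreducibles of degree 3 over GF(3).
None of them divide f (all give nonzero remainder).
Degree-4 irreducible divisors: test the 18 monic irreducibles of degree 4 over GF(3).
None of them divide f (all give nonzero remainder).
No irreducible factor of degree ≤ 4 exists, so f is irreducible over GF(3).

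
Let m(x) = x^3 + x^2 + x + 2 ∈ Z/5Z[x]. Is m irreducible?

Check for roots in Z/5Z: m(0) = 2; m(1) = 0 → root; m(2) = 1; m(3) = 1; m(4) = 1.
m(1) = 0, so (x − 1) divides m(x); m is reducible.

No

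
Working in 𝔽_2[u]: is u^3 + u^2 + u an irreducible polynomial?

Write m(u) = u^3 + u^2 + u.
Check for roots in 𝔽_2: m(0) = 0 → root; m(1) = 1.
m(0) = 0, so (u) divides m(u); m is reducible.

No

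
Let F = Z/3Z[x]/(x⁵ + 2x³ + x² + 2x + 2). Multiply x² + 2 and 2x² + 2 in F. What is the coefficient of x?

0

Multiply in Z/3Z[x]: (x² + 2)·(2x² + 2) = 2x⁴ + 1.
Reduced: 2x⁴ + 1.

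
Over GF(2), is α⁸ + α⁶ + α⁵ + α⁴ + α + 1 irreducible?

No

Write g(α) = α⁸ + α⁶ + α⁵ + α⁴ + α + 1.
Check for roots in GF(2): g(0) = 1; g(1) = 0 → root.
g(1) = 0, so (α − 1) divides g(α); g is reducible.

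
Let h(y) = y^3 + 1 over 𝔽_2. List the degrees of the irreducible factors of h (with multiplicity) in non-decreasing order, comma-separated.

Roots in 𝔽_2: h(0) = 1; h(1) = 0 → root.
Linear factors from roots: (y + 1).
Complete factorization: h(y) = (y + 1)·(y^2 + y + 1).
Factor degrees with multiplicity: 1 + 2 = 3.

1, 2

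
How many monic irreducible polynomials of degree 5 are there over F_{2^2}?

By the necklace-counting formula, N_4(5) = (1/5) Σ_{d|5} μ(5/d)·4^d.
Divisors of 5: 1, 5; μ(5/d) for each: -1, 1.
Σ = − 4^1 + 4^5 = 1020.
N = 1020/5 = 204.

204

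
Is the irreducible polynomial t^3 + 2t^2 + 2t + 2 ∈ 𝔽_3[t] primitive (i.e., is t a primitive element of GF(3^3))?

No

Write f(t) = t^3 + 2t^2 + 2t + 2.
|GF(3^3)^×| = 3^3 − 1 = 26. Prime factorization: 26 = 2·13.
f is primitive ⇔ t has order 26 in GF(3)[t]/(f), i.e. t^(26/q) ≠ 1 for each prime q | 26.
t^(13) mod f = 1
t^(2) mod f = t^2.
Since t^(13) = 1, the order of t divides 13 < 26; not primitive.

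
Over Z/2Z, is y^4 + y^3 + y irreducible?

No

Write m(y) = y^4 + y^3 + y.
Check for roots in Z/2Z: m(0) = 0 → root; m(1) = 1.
m(0) = 0, so (y) divides m(y); m is reducible.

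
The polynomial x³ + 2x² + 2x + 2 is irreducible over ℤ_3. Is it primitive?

No

Write f(x) = x³ + 2x² + 2x + 2.
|GF(3^3)^×| = 3^3 − 1 = 26. Prime factorization: 26 = 2·13.
f is primitive ⇔ x has order 26 in GF(3)[x]/(f), i.e. x^(26/q) ≠ 1 for each prime q | 26.
x^(13) mod f = 1
x^(2) mod f = x².
Since x^(13) = 1, the order of x divides 13 < 26; not primitive.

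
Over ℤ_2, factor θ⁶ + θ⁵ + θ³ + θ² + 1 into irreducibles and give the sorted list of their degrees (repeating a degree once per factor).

6

Write f(θ) = θ⁶ + θ⁵ + θ³ + θ² + 1.
Roots in ℤ_2: f(0) = 1; f(1) = 1.
Complete factorization: f(θ) = (θ⁶ + θ⁵ + θ³ + θ² + 1).
Factor degrees with multiplicity: 6 = 6.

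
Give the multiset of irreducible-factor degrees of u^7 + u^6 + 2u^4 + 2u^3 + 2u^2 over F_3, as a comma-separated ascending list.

Write f(u) = u^7 + u^6 + 2u^4 + 2u^3 + 2u^2.
Roots in F_3: f(0) = 0 → root; f(1) = 2; f(2) = 2.
Linear factors from roots: (u).
Complete factorization: f(u) = (u)^2·(u^2 + 2u + 2)·(u^3 + 2u^2 + 1).
Factor degrees with multiplicity: 1 + 1 + 2 + 3 = 7.

1, 1, 2, 3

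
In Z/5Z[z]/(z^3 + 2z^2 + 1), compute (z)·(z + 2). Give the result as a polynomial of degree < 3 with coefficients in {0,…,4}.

Multiply in Z/5Z[z]: (z)·(z + 2) = z^2 + 2z.
Reduced: z^2 + 2z.

z^2 + 2z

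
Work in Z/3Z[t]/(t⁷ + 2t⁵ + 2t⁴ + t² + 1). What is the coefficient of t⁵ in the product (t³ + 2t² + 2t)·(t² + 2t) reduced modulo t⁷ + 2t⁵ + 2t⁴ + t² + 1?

1

Multiply in Z/3Z[t]: (t³ + 2t² + 2t)·(t² + 2t) = t⁵ + t⁴ + t².
Reduced: t⁵ + t⁴ + t².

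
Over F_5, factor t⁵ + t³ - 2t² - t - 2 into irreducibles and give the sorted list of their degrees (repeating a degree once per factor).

Write h(t) = t⁵ + t³ - 2t² - t - 2.
Roots in F_5: h(0) = 3; h(1) = 2; h(2) = 3; h(3) = 2; h(4) = 0 → root.
Linear factors from roots: (t + 1).
Complete factorization: h(t) = (t + 1)·(t² + t + 1)·(t² - 2t - 2).
Factor degrees with multiplicity: 1 + 2 + 2 = 5.

1, 2, 2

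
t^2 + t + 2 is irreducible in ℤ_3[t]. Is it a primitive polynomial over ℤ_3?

Write f(t) = t^2 + t + 2.
|GF(3^2)^×| = 3^2 − 1 = 8. Prime factorization: 8 = 2^3.
f is primitive ⇔ t has order 8 in GF(3)[t]/(f), i.e. t^(8/q) ≠ 1 for each prime q | 8.
t^(4) mod f = 2.
None equal 1, so t has full order 8; f is primitive.

Yes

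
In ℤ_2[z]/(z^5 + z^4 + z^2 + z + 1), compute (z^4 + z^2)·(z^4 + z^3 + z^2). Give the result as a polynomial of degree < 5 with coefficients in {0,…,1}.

Multiply in ℤ_2[z]: (z^4 + z^2)·(z^4 + z^3 + z^2) = z^8 + z^7 + z^5 + z^4.
Reduce using z^5 ≡ z^4 + z^2 + z + 1 (mod z^5 + z^4 + z^2 + z + 1).
Reduced: z^3.

z^3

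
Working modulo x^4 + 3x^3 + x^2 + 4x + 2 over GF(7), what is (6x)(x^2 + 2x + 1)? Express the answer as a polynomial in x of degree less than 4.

Multiply in GF(7)[x]: (6x)·(x^2 + 2x + 1) = 6x^3 + 5x^2 + 6x.
Reduced: 6x^3 + 5x^2 + 6x.

6x^3 + 5x^2 + 6x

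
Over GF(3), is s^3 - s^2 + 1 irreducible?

Write m(s) = s^3 - s^2 + 1.
Check for roots in GF(3): m(0) = 1; m(1) = 1; m(2) = 2.
No roots. A degree-3 polynomial over a field with no linear factor is irreducible.

Yes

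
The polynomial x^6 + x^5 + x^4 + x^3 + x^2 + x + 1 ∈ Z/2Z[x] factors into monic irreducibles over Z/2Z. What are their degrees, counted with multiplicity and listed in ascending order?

Write g(x) = x^6 + x^5 + x^4 + x^3 + x^2 + x + 1.
Roots in Z/2Z: g(0) = 1; g(1) = 1.
Complete factorization: g(x) = (x^3 + x + 1)·(x^3 + x^2 + 1).
Factor degrees with multiplicity: 3 + 3 = 6.

3, 3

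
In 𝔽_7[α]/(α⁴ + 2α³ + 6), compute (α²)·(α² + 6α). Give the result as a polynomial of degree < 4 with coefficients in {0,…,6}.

4α^3 + 1

Multiply in 𝔽_7[α]: (α²)·(α² + 6α) = α⁴ + 6α³.
Reduce using α⁴ ≡ 5α³ + 1 (mod α⁴ + 2α³ + 6).
Reduced: 4α³ + 1.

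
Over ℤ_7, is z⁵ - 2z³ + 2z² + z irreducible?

Write m(z) = z⁵ - 2z³ + 2z² + z.
Check for roots in ℤ_7: m(0) = 0 → root; m(1) = 2; m(2) = 5; m(3) = 0 → root; m(4) = 1; m(5) = 4; m(6) = 2.
m(0) = 0, so (z) divides m(z); m is reducible.

No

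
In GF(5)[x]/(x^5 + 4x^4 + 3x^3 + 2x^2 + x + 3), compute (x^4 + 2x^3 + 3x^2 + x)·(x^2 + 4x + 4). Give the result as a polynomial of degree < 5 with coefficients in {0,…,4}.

4x^4 + 3x^3 + x^2 + 4x + 4

Multiply in GF(5)[x]: (x^4 + 2x^3 + 3x^2 + x)·(x^2 + 4x + 4) = x^6 + x^5 + x^3 + x^2 + 4x.
Reduce using x^5 ≡ x^4 + 2x^3 + 3x^2 + 4x + 2 (mod x^5 + 4x^4 + 3x^3 + 2x^2 + x + 3).
Reduced: 4x^4 + 3x^3 + x^2 + 4x + 4.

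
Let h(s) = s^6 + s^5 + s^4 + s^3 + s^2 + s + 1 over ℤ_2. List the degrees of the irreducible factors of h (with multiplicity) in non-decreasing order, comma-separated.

Roots in ℤ_2: h(0) = 1; h(1) = 1.
Complete factorization: h(s) = (s^3 + s + 1)·(s^3 + s^2 + 1).
Factor degrees with multiplicity: 3 + 3 = 6.

3, 3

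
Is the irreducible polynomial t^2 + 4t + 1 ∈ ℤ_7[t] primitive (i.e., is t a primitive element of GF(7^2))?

No

Write f(t) = t^2 + 4t + 1.
|GF(7^2)^×| = 7^2 − 1 = 48. Prime factorization: 48 = 2^4·3.
f is primitive ⇔ t has order 48 in GF(7)[t]/(f), i.e. t^(48/q) ≠ 1 for each prime q | 48.
t^(24) mod f = 1
t^(16) mod f = 1
Since t^(24) = 1, the order of t divides 24 < 48; not primitive.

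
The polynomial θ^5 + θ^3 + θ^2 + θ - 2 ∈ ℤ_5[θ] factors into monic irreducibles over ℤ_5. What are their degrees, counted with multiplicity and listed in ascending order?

1, 2, 2

Write h(θ) = θ^5 + θ^3 + θ^2 + θ - 2.
Roots in ℤ_5: h(0) = 3; h(1) = 2; h(2) = 4; h(3) = 0 → root; h(4) = 1.
Linear factors from roots: (θ + 2).
Complete factorization: h(θ) = (θ + 2)·(θ^2 - θ + 2)^2.
Factor degrees with multiplicity: 1 + 2 + 2 = 5.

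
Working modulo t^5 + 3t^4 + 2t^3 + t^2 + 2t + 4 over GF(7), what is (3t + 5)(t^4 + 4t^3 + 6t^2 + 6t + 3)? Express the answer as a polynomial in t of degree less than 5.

Multiply in GF(7)[t]: (3t + 5)·(t^4 + 4t^3 + 6t^2 + 6t + 3) = 3t^5 + 3t^4 + 3t^3 + 6t^2 + 4t + 1.
Reduce using t^5 ≡ 4t^4 + 5t^3 + 6t^2 + 5t + 3 (mod t^5 + 3t^4 + 2t^3 + t^2 + 2t + 4).
Reduced: t^4 + 4t^3 + 3t^2 + 5t + 3.

t^4 + 4t^3 + 3t^2 + 5t + 3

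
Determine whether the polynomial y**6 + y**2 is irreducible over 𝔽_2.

Write h(y) = y**6 + y**2.
Check for roots in 𝔽_2: h(0) = 0 → root; h(1) = 0 → root.
h(0) = 0, so (y) divides h(y); h is reducible.

No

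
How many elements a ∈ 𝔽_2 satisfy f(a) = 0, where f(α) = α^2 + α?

Evaluate at each of the 2 elements of 𝔽_2:
f(0) = 0 → root; f(1) = 0 → root.
Roots: {0, 1}.

2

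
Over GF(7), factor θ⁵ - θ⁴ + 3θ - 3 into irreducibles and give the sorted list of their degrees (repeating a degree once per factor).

Write h(θ) = θ⁵ - θ⁴ + 3θ - 3.
Linear factors from roots: (θ - 1), (θ - 3), (θ + 3).
Complete factorization: h(θ) = (θ + 3)·(θ - 3)·(θ - 1)·(θ² + 2).
Factor degrees with multiplicity: 1 + 1 + 1 + 2 = 5.

1, 1, 1, 2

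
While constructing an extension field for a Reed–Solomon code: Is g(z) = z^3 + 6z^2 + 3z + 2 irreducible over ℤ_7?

Yes

Check for roots in ℤ_7: g(0) = 2; g(1) = 5; g(2) = 5; g(3) = 1; g(4) = 6; g(5) = 5; g(6) = 4.
No roots. A degree-3 polynomial over a field with no linear factor is irreducible.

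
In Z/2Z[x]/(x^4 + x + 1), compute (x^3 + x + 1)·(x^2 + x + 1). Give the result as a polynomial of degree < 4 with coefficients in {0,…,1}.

x^2

Multiply in Z/2Z[x]: (x^3 + x + 1)·(x^2 + x + 1) = x^5 + x^4 + 1.
Reduce using x^4 ≡ x + 1 (mod x^4 + x + 1).
Reduced: x^2.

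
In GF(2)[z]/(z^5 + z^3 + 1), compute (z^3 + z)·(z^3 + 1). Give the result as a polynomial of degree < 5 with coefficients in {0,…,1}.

Multiply in GF(2)[z]: (z^3 + z)·(z^3 + 1) = z^6 + z^4 + z^3 + z.
Reduce using z^5 ≡ z^3 + 1 (mod z^5 + z^3 + 1).
Reduced: z^3.

z^3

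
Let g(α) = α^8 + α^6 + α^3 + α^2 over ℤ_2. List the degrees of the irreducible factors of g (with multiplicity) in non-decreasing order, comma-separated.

1, 1, 1, 2, 3

Roots in ℤ_2: g(0) = 0 → root; g(1) = 0 → root.
Linear factors from roots: (α), (α + 1).
Complete factorization: g(α) = (α + 1)·(α)^2·(α^2 + α + 1)·(α^3 + α + 1).
Factor degrees with multiplicity: 1 + 1 + 1 + 2 + 3 = 8.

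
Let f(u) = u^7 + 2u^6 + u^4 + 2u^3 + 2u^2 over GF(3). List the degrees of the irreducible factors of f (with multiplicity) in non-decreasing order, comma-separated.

Roots in GF(3): f(0) = 0 → root; f(1) = 2; f(2) = 2.
Linear factors from roots: (u).
Complete factorization: f(u) = (u)^2·(u^2 + 1)·(u^3 + 2u^2 + 2u + 2).
Factor degrees with multiplicity: 1 + 1 + 2 + 3 = 7.

1, 1, 2, 3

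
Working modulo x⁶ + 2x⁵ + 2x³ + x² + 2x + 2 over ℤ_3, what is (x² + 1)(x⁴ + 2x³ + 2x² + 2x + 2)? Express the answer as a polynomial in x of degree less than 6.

2x^3

Multiply in ℤ_3[x]: (x² + 1)·(x⁴ + 2x³ + 2x² + 2x + 2) = x⁶ + 2x⁵ + x³ + x² + 2x + 2.
Reduce using x⁶ ≡ x⁵ + x³ + 2x² + x + 1 (mod x⁶ + 2x⁵ + 2x³ + x² + 2x + 2).
Reduced: 2x³.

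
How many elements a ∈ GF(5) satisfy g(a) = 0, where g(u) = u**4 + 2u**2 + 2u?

Evaluate at each of the 5 elements of GF(5):
g(0) = 0 → root; g(1) = 0 → root; g(2) = 3; g(3) = 0 → root; g(4) = 1.
Roots: {0, 1, 3}.

3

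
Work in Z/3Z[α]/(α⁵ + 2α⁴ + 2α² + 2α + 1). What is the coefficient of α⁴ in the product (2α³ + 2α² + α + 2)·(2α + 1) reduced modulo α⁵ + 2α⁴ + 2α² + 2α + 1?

Multiply in Z/3Z[α]: (2α³ + 2α² + α + 2)·(2α + 1) = α⁴ + α² + 2α + 2.
Reduced: α⁴ + α² + 2α + 2.

1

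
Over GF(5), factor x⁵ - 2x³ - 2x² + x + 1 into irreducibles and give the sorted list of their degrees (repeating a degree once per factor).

1, 1, 1, 2

Write f(x) = x⁵ - 2x³ - 2x² + x + 1.
Roots in GF(5): f(0) = 1; f(1) = 4; f(2) = 1; f(3) = 0 → root; f(4) = 4.
Linear factors from roots: (x + 2).
Complete factorization: f(x) = (x + 2)^3·(x² - x + 2).
Factor degrees with multiplicity: 1 + 1 + 1 + 2 = 5.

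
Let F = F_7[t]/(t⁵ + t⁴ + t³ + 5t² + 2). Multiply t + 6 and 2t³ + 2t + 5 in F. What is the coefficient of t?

Multiply in F_7[t]: (t + 6)·(2t³ + 2t + 5) = 2t⁴ + 5t³ + 2t² + 3t + 2.
Reduced: 2t⁴ + 5t³ + 2t² + 3t + 2.

3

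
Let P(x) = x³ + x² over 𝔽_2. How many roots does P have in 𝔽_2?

Evaluate at each of the 2 elements of 𝔽_2:
P(0) = 0 → root; P(1) = 0 → root.
Roots: {0, 1}.

2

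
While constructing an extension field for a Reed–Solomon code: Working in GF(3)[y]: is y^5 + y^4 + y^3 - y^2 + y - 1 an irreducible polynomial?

Yes

Write P(y) = y^5 + y^4 + y^3 - y^2 + y - 1.
Check for roots in GF(3): P(0) = 2; P(1) = 2; P(2) = 2.
No roots, so no linear factors.
Monic irreducibles of degree 2 over GF(3): y^2 + 1, y^2 + y - 1, y^2 - y - 1.
None of them divide P (all give nonzero remainder).
No irreducible factor of degree ≤ 2 exists, so P is irreducible over GF(3).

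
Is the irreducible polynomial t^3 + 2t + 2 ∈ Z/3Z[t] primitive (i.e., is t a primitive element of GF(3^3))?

No

Write f(t) = t^3 + 2t + 2.
|GF(3^3)^×| = 3^3 − 1 = 26. Prime factorization: 26 = 2·13.
f is primitive ⇔ t has order 26 in GF(3)[t]/(f), i.e. t^(26/q) ≠ 1 for each prime q | 26.
t^(13) mod f = 1
t^(2) mod f = t^2.
Since t^(13) = 1, the order of t divides 13 < 26; not primitive.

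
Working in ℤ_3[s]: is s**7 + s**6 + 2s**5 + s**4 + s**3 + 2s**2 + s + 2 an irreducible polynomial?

Write h(s) = s**7 + s**6 + 2s**5 + s**4 + s**3 + 2s**2 + s + 2.
Check for roots in ℤ_3: h(0) = 2; h(1) = 2; h(2) = 1.
No roots, so no linear factors.
Monic irreducibles of degree 2 over GF(3): s**2 + 1, s**2 + s + 2, s**2 + 2s + 2.
None of them divide h (all give nonzero remainder).
Degree-3 irreducible divisors: test the 8 monic irreducibles of degree 3 over GF(3).
None of them divide h (all give nonzero remainder).
No irreducible factor of degree ≤ 3 exists, so h is irreducible over GF(3).

Yes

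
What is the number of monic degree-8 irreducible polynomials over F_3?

810

By the necklace-counting formula, N_3(8) = (1/8) Σ_{d|8} μ(8/d)·3^d.
Divisors of 8: 1, 2, 4, 8; μ(8/d) for each: 0, 0, -1, 1.
Σ = − 3^4 + 3^8 = 6480.
N = 6480/8 = 810.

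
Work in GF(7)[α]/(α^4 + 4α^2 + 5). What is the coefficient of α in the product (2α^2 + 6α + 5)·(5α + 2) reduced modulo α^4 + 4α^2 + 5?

2

Multiply in GF(7)[α]: (2α^2 + 6α + 5)·(5α + 2) = 3α^3 + 6α^2 + 2α + 3.
Reduced: 3α^3 + 6α^2 + 2α + 3.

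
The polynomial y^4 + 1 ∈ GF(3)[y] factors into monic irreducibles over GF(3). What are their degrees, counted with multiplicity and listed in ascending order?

Write g(y) = y^4 + 1.
Roots in GF(3): g(0) = 1; g(1) = 2; g(2) = 2.
Complete factorization: g(y) = (y^2 + y - 1)·(y^2 - y - 1).
Factor degrees with multiplicity: 2 + 2 = 4.

2, 2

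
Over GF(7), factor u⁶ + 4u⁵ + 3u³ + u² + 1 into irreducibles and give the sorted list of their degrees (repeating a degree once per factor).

Write g(u) = u⁶ + 4u⁵ + 3u³ + u² + 1.
Linear factors from roots: (u + 4).
Complete factorization: g(u) = (u + 4)·(u² + 3u + 5)·(u³ + 4u² + 4u + 6).
Factor degrees with multiplicity: 1 + 2 + 3 = 6.

1, 2, 3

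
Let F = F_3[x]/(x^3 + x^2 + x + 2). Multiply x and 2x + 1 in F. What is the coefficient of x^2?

2

Multiply in F_3[x]: (x)·(2x + 1) = 2x^2 + x.
Reduced: 2x^2 + x.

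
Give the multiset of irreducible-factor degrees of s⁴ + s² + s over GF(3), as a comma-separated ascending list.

1, 1, 2

Write f(s) = s⁴ + s² + s.
Roots in GF(3): f(0) = 0 → root; f(1) = 0 → root; f(2) = 1.
Linear factors from roots: (s), (s - 1).
Complete factorization: f(s) = (s)·(s - 1)·(s² + s - 1).
Factor degrees with multiplicity: 1 + 1 + 2 = 4.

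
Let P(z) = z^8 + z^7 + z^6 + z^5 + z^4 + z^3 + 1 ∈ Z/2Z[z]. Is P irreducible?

Yes

Check for roots in Z/2Z: P(0) = 1; P(1) = 1.
No roots, so no linear factors.
Monic irreducibles of degree 2 over GF(2): z^2 + z + 1.
None of them divide P (all give nonzero remainder).
Monic irreducibles of degree 3 over GF(2): z^3 + z + 1, z^3 + z^2 + 1.
None of them divide P (all give nonzero remainder).
Monic irreducibles of degree 4 over GF(2): z^4 + z + 1, z^4 + z^3 + 1, z^4 + z^3 + z^2 + z + 1.
None of them divide P (all give nonzero remainder).
No irreducible factor of degree ≤ 4 exists, so P is irreducible over GF(2).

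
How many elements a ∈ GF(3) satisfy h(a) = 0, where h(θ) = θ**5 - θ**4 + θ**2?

1

Evaluate at each of the 3 elements of GF(3):
h(0) = 0 → root; h(1) = 1; h(2) = 2.
Roots: {0}.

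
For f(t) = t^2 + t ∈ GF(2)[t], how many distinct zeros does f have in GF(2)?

2

Evaluate at each of the 2 elements of GF(2):
f(0) = 0 → root; f(1) = 0 → root.
Roots: {0, 1}.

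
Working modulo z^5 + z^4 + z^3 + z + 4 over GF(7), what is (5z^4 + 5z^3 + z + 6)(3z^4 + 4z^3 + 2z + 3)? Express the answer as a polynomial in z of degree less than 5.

Multiply in GF(7)[z]: (5z^4 + 5z^3 + z + 6)·(3z^4 + 4z^3 + 2z + 3) = z^8 + 6z^6 + 6z^5 + 5z^4 + 4z^3 + 2z^2 + z + 4.
Reduce using z^5 ≡ 6z^4 + 6z^3 + 6z + 3 (mod z^5 + z^4 + z^3 + z + 4).
Reduced: 4z^4 + 4z.

4z^4 + 4z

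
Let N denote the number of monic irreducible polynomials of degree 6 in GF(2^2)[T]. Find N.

The number of monic irreducibles of degree 6 over GF(4) is (1/6)·Σ_{d∣6} μ(6/d) 4^d.
Divisors of 6: 1, 2, 3, 6; μ(6/d) for each: 1, -1, -1, 1.
Σ = 4^1 − 4^2 − 4^3 + 4^6 = 4020.
N = 4020/6 = 670.

670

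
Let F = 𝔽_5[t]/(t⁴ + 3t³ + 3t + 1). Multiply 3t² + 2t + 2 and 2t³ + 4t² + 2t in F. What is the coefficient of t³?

4

Multiply in 𝔽_5[t]: (3t² + 2t + 2)·(2t³ + 4t² + 2t) = t⁵ + t⁴ + 3t³ + 2t² + 4t.
Reduce using t⁴ ≡ 2t³ + 2t + 4 (mod t⁴ + 3t³ + 3t + 1).
Reduced: 4t³ + 4t² + 4t + 2.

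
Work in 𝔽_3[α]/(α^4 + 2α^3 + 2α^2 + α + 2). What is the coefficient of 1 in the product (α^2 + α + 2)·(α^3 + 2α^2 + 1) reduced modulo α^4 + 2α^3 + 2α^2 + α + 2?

Multiply in 𝔽_3[α]: (α^2 + α + 2)·(α^3 + 2α^2 + 1) = α^5 + α^3 + 2α^2 + α + 2.
Reduce using α^4 ≡ α^3 + α^2 + 2α + 1 (mod α^4 + 2α^3 + 2α^2 + α + 2).
Reduced: 2α^2 + α.

0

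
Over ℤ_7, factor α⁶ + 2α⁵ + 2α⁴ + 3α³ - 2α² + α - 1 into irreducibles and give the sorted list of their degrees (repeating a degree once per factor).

1, 2, 3

Write g(α) = α⁶ + 2α⁵ + 2α⁴ + 3α³ - 2α² + α - 1.
Linear factors from roots: (α - 3).
Complete factorization: g(α) = (α - 3)·(α² + α + 3)·(α³ - 3α² + 3α - 3).
Factor degrees with multiplicity: 1 + 2 + 3 = 6.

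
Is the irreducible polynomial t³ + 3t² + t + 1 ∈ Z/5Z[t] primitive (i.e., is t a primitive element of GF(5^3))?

Write f(t) = t³ + 3t² + t + 1.
|GF(5^3)^×| = 5^3 − 1 = 124. Prime factorization: 124 = 2^2·31.
f is primitive ⇔ t has order 124 in GF(5)[t]/(f), i.e. t^(124/q) ≠ 1 for each prime q | 124.
t^(62) mod f = 1
t^(4) mod f = 3t² + 2t + 3.
Since t^(62) = 1, the order of t divides 62 < 124; not primitive.

No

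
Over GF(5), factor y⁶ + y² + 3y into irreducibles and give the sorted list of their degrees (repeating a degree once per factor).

1, 1, 2, 2

Write g(y) = y⁶ + y² + 3y.
Roots in GF(5): g(0) = 0 → root; g(1) = 0 → root; g(2) = 4; g(3) = 2; g(4) = 4.
Linear factors from roots: (y), (y + 4).
Complete factorization: g(y) = (y)·(y + 4)·(y² + 3y + 3)·(y² + 3y + 4).
Factor degrees with multiplicity: 1 + 1 + 2 + 2 = 6.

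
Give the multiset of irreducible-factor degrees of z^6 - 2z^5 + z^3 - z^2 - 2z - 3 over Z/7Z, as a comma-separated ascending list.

1, 1, 2, 2

Write h(z) = z^6 - 2z^5 + z^3 - z^2 - 2z - 3.
Linear factors from roots: (z - 3), (z + 1).
Complete factorization: h(z) = (z + 1)·(z - 3)·(z^2 + 3z - 1)·(z^2 - 3z - 1).
Factor degrees with multiplicity: 1 + 1 + 2 + 2 = 6.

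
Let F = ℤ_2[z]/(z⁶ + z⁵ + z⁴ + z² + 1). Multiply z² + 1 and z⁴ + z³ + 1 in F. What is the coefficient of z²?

Multiply in ℤ_2[z]: (z² + 1)·(z⁴ + z³ + 1) = z⁶ + z⁵ + z⁴ + z³ + z² + 1.
Reduce using z⁶ ≡ z⁵ + z⁴ + z² + 1 (mod z⁶ + z⁵ + z⁴ + z² + 1).
Reduced: z³.

0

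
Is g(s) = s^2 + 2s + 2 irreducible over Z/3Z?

Check for roots in Z/3Z: g(0) = 2; g(1) = 2; g(2) = 1.
No roots. A degree-2 polynomial over a field with no linear factor is irreducible.

Yes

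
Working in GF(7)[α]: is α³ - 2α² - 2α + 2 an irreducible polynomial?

Yes

Write P(α) = α³ - 2α² - 2α + 2.
Check for roots in GF(7): P(0) = 2; P(1) = 6; P(2) = 5; P(3) = 5; P(4) = 5; P(5) = 4; P(6) = 1.
No roots. A degree-3 polynomial over a field with no linear factor is irreducible.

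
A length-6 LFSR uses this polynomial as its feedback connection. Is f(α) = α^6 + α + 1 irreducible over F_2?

Yes

Check for roots in F_2: f(0) = 1; f(1) = 1.
No roots, so no linear factors.
Monic irreducibles of degree 2 over GF(2): α^2 + α + 1.
None of them divide f (all give nonzero remainder).
Monic irreducibles of degree 3 over GF(2): α^3 + α + 1, α^3 + α^2 + 1.
None of them divide f (all give nonzero remainder).
No irreducible factor of degree ≤ 3 exists, so f is irreducible over GF(2).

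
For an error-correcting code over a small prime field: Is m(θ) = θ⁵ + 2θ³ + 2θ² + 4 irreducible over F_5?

Check for roots in F_5: m(0) = 4; m(1) = 4; m(2) = 0 → root; m(3) = 4; m(4) = 3.
m(2) = 0, so (θ − 2) divides m(θ); m is reducible.

No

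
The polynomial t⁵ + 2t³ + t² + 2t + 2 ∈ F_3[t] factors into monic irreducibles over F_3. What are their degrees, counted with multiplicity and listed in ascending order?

Write h(t) = t⁵ + 2t³ + t² + 2t + 2.
Roots in F_3: h(0) = 2; h(1) = 2; h(2) = 1.
Complete factorization: h(t) = (t⁵ + 2t³ + t² + 2t + 2).
Factor degrees with multiplicity: 5 = 5.

5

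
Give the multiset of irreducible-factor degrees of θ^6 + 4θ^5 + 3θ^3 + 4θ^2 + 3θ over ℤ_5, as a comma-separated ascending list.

1, 1, 1, 3

Write f(θ) = θ^6 + 4θ^5 + 3θ^3 + 4θ^2 + 3θ.
Roots in ℤ_5: f(0) = 0 → root; f(1) = 0 → root; f(2) = 3; f(3) = 2; f(4) = 0 → root.
Linear factors from roots: (θ), (θ + 4), (θ + 1).
Complete factorization: f(θ) = (θ)·(θ + 1)·(θ + 4)·(θ^3 + 4θ^2 + θ + 2).
Factor degrees with multiplicity: 1 + 1 + 1 + 3 = 6.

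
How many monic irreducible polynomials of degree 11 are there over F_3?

Gauss's count: N_{3}(11) = (1/11) Σ_{d|11} μ(11/d)·3^d.
Divisors of 11: 1, 11; μ(11/d) for each: -1, 1.
Σ = − 3^1 + 3^11 = 177144.
N = 177144/11 = 16104.

16104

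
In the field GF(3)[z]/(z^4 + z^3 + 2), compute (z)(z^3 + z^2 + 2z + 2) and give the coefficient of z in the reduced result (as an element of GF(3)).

Multiply in GF(3)[z]: (z)·(z^3 + z^2 + 2z + 2) = z^4 + z^3 + 2z^2 + 2z.
Reduce using z^4 ≡ 2z^3 + 1 (mod z^4 + z^3 + 2).
Reduced: 2z^2 + 2z + 1.

2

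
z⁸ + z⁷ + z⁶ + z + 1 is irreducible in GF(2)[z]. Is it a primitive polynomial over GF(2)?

Yes

Write f(z) = z⁸ + z⁷ + z⁶ + z + 1.
|GF(2^8)^×| = 2^8 − 1 = 255. Prime factorization: 255 = 3·5·17.
f is primitive ⇔ z has order 255 in GF(2)[z]/(f), i.e. z^(255/q) ≠ 1 for each prime q | 255.
z^(85) mod f = z⁷ + z⁵ + z³ + z².
z^(51) mod f = z⁷ + z⁴ + z + 1.
z^(15) mod f = z⁷ + z⁶ + z⁵ + z³ + z² + z.
None equal 1, so z has full order 255; f is primitive.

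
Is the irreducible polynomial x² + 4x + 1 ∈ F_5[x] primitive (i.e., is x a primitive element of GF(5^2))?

Write f(x) = x² + 4x + 1.
|GF(5^2)^×| = 5^2 − 1 = 24. Prime factorization: 24 = 2^3·3.
f is primitive ⇔ x has order 24 in GF(5)[x]/(f), i.e. x^(24/q) ≠ 1 for each prime q | 24.
x^(12) mod f = 1
x^(8) mod f = x + 4.
Since x^(12) = 1, the order of x divides 12 < 24; not primitive.

No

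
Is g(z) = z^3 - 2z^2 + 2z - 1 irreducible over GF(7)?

Check for roots in GF(7): g(0) = 6; g(1) = 0 → root; g(2) = 3; g(3) = 0 → root; g(4) = 4; g(5) = 0 → root; g(6) = 1.
g(1) = 0, so (z − 1) divides g(z); g is reducible.

No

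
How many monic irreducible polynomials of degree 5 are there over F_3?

48

x^(3^5) − x is the product of all monic irreducibles of degree dividing 5; Möbius inversion gives N = (1/5) Σ μ(5/d)·3^d.
Divisors of 5: 1, 5; μ(5/d) for each: -1, 1.
Σ = − 3^1 + 3^5 = 240.
N = 240/5 = 48.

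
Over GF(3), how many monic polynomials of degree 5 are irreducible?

By the necklace-counting formula, N_3(5) = (1/5) Σ_{d|5} μ(5/d)·3^d.
Divisors of 5: 1, 5; μ(5/d) for each: -1, 1.
Σ = − 3^1 + 3^5 = 240.
N = 240/5 = 48.

48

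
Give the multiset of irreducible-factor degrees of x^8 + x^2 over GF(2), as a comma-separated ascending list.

1, 1, 1, 1, 2, 2

Write h(x) = x^8 + x^2.
Roots in GF(2): h(0) = 0 → root; h(1) = 0 → root.
Linear factors from roots: (x), (x + 1).
Complete factorization: h(x) = (x)^2·(x + 1)^2·(x^2 + x + 1)^2.
Factor degrees with multiplicity: 1 + 1 + 1 + 1 + 2 + 2 = 8.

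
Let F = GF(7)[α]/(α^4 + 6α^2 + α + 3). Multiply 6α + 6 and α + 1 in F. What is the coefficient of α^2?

6

Multiply in GF(7)[α]: (6α + 6)·(α + 1) = 6α^2 + 5α + 6.
Reduced: 6α^2 + 5α + 6.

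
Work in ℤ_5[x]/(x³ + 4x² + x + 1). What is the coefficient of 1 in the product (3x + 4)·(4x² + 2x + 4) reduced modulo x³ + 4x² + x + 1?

4

Multiply in ℤ_5[x]: (3x + 4)·(4x² + 2x + 4) = 2x³ + 2x² + 1.
Reduce using x³ ≡ x² + 4x + 4 (mod x³ + 4x² + x + 1).
Reduced: 4x² + 3x + 4.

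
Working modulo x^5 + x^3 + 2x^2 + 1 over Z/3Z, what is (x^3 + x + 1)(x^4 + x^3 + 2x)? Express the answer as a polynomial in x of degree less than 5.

x^4 + 2x^3 + x^2 + x

Multiply in Z/3Z[x]: (x^3 + x + 1)·(x^4 + x^3 + 2x) = x^7 + x^6 + x^5 + x^4 + x^3 + 2x^2 + 2x.
Reduce using x^5 ≡ 2x^3 + x^2 + 2 (mod x^5 + x^3 + 2x^2 + 1).
Reduced: x^4 + 2x^3 + x^2 + x.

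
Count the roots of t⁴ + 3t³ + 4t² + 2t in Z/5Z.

4

Write g(t) = t⁴ + 3t³ + 4t² + 2t.
Evaluate at each of the 5 elements of Z/5Z:
g(0) = 0 → root; g(1) = 0 → root; g(2) = 0 → root; g(3) = 4; g(4) = 0 → root.
Roots: {0, 1, 2, 4}.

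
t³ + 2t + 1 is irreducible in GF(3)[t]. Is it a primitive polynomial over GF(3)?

Write f(t) = t³ + 2t + 1.
|GF(3^3)^×| = 3^3 − 1 = 26. Prime factorization: 26 = 2·13.
f is primitive ⇔ t has order 26 in GF(3)[t]/(f), i.e. t^(26/q) ≠ 1 for each prime q | 26.
t^(13) mod f = 2.
t^(2) mod f = t².
None equal 1, so t has full order 26; f is primitive.

Yes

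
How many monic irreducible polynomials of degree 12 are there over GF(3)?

44220

x^(3^12) − x is the product of all monic irreducibles of degree dividing 12; Möbius inversion gives N = (1/12) Σ μ(12/d)·3^d.
Divisors of 12: 1, 2, 3, 4, 6, 12; μ(12/d) for each: 0, 1, 0, -1, -1, 1.
Σ = 3^2 − 3^4 − 3^6 + 3^12 = 530640.
N = 530640/12 = 44220.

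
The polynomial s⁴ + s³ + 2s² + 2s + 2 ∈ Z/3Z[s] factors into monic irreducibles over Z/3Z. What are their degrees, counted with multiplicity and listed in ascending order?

Write g(s) = s⁴ + s³ + 2s² + 2s + 2.
Roots in Z/3Z: g(0) = 2; g(1) = 2; g(2) = 2.
Complete factorization: g(s) = (s⁴ + s³ + 2s² + 2s + 2).
Factor degrees with multiplicity: 4 = 4.

4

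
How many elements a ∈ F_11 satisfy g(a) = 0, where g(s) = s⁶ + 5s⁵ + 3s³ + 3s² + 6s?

2

Evaluate at each of the 11 elements of F_11:
g(0) = 0 → root; g(1) = 7; g(2) = 8; g(3) = 2; g(4) = 9; g(5) = 6; g(6) = 0 → root; g(7) = 7; g(8) = 3; g(9) = 1; g(10) = 1.
Roots: {0, 6}.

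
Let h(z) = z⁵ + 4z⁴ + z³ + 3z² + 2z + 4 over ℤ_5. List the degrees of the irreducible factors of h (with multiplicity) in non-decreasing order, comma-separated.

Roots in ℤ_5: h(0) = 4; h(1) = 0 → root; h(2) = 4; h(3) = 1; h(4) = 2.
Linear factors from roots: (z + 4).
Complete factorization: h(z) = (z + 4)·(z⁴ + z² + 4z + 1).
Factor degrees with multiplicity: 1 + 4 = 5.

1, 4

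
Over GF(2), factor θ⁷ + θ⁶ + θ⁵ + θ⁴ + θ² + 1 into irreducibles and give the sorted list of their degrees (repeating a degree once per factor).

1, 1, 2, 3

Write f(θ) = θ⁷ + θ⁶ + θ⁵ + θ⁴ + θ² + 1.
Roots in GF(2): f(0) = 1; f(1) = 0 → root.
Linear factors from roots: (θ + 1).
Complete factorization: f(θ) = (θ + 1)^2·(θ² + θ + 1)·(θ³ + θ + 1).
Factor degrees with multiplicity: 1 + 1 + 2 + 3 = 7.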